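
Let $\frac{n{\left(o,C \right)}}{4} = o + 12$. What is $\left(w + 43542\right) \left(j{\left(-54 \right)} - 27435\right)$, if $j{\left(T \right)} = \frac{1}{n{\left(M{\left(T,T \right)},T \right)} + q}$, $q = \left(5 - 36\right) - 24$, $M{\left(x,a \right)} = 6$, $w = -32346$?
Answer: $- \frac{5221747224}{17} \approx -3.0716 \cdot 10^{8}$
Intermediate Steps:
$n{\left(o,C \right)} = 48 + 4 o$ ($n{\left(o,C \right)} = 4 \left(o + 12\right) = 4 \left(12 + o\right) = 48 + 4 o$)
$q = -55$ ($q = -31 - 24 = -55$)
$j{\left(T \right)} = \frac{1}{17}$ ($j{\left(T \right)} = \frac{1}{\left(48 + 4 \cdot 6\right) - 55} = \frac{1}{\left(48 + 24\right) - 55} = \frac{1}{72 - 55} = \frac{1}{17}$)
$\left(w + 43542\right) \left(j{\left(-54 \right)} - 27435\right) = \left(-32346 + 43542\right) \left(\frac{1}{17} - 27435\right) = 11196 \left(- \frac{466394}{17}\right) = - \frac{5221747224}{17}$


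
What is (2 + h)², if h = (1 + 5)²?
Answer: 1444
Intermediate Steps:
h = 36 (h = 6² = 36)
(2 + h)² = (2 + 36)² = 38² = 1444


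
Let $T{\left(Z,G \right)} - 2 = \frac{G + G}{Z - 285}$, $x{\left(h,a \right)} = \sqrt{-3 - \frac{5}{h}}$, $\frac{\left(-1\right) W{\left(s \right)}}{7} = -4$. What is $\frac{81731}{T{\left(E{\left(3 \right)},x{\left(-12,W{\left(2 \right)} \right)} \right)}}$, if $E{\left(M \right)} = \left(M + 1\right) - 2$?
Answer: $\frac{39274524354}{961099} + \frac{23129873 i \sqrt{93}}{961099} \approx 40864.0 + 232.08 i$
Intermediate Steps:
$W{\left(s \right)} = 28$ ($W{\left(s \right)} = \left(-7\right) \left(-4\right) = 28$)
$E{\left(M \right)} = -1 + M$ ($E{\left(M \right)} = \left(1 + M\right) - 2 = -1 + M$)
$T{\left(Z,G \right)} = 2 + \frac{2 G}{-285 + Z}$ ($T{\left(Z,G \right)} = 2 + \frac{G + G}{Z - 285} = 2 + \frac{2 G}{-285 + Z}$)
$\frac{81731}{T{\left(E{\left(3 \right)},x{\left(-12,W{\left(2 \right)} \right)} \right)}} = \frac{81731}{2 \frac{1}{-285 + \left(-1 + 3\right)} \left(-285 + \sqrt{-3 - \frac{5}{-12}} + \left(-1 + 3\right)\right)} = \frac{81731}{2 \frac{1}{-285 + 2} \left(-285 + \sqrt{-3 - - \frac{5}{12}} + 2\right)} = \frac{81731}{2 \frac{1}{-283} \left(-285 + \sqrt{-3 + \frac{5}{12}} + 2\right)} = \frac{81731}{2 \left(- \frac{1}{283}\right) \left(-285 + \sqrt{- \frac{31}{12}} + 2\right)} = \frac{81731}{2 \left(- \frac{1}{283}\right) \left(-285 + \frac{i \sqrt{93}}{6} + 2\right)} = \frac{81731}{2 \left(- \frac{1}{283}\right) \left(-283 + \frac{i \sqrt{93}}{6}\right)} = \frac{81731}{2 - \frac{i \sqrt{93}}{849}}$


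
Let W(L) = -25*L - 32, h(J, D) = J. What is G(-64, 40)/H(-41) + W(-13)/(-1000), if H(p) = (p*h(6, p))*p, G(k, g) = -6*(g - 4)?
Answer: -528533/1681000 ≈ -0.31442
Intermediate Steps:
G(k, g) = 24 - 6*g (G(k, g) = -6*(-4 + g) = 24 - 6*g)
W(L) = -32 - 25*L
H(p) = 6*p² (H(p) = (p*6)*p = (6*p)*p = 6*p²)
G(-64, 40)/H(-41) + W(-13)/(-1000) = (24 - 6*40)/((6*(-41)²)) + (-32 - 25*(-13))/(-1000) = (24 - 240)/((6*1681)) + (-32 + 325)*(-1/1000) = -216/10086 + 293*(-1/1000) = -216*1/10086 - 293/1000 = -36/1681 - 293/1000 = -528533/1681000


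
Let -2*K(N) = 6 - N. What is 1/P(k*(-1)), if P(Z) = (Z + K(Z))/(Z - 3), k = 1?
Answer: 8/9 ≈ 0.88889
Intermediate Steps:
K(N) = -3 + N/2 (K(N) = -(6 - N)/2 = -3 + N/2)
P(Z) = (-3 + 3*Z/2)/(-3 + Z) (P(Z) = (Z + (-3 + Z/2))/(Z - 3) = (-3 + 3*Z/2)/(-3 + Z))
1/P(k*(-1)) = 1/(3*(-2 + 1*(-1))/(2*(-3 + 1*(-1)))) = 1/(3*(-2 - 1)/(2*(-3 - 1))) = 1/((3/2)*(-3)/(-4)) = 1/((3/2)*(-1/4)*(-3)) = 1/(9/8) = 8/9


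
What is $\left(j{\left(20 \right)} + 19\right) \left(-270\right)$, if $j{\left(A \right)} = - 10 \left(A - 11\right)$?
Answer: $19170$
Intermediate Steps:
$j{\left(A \right)} = 110 - 10 A$ ($j{\left(A \right)} = - 10 \left(-11 + A\right) = 110 - 10 A$)
$\left(j{\left(20 \right)} + 19\right) \left(-270\right) = \left(\left(110 - 200\right) + 19\right) \left(-270\right) = \left(-90 + 19\right) \left(-270\right) = \left(-71\right) \left(-270\right) = 19170$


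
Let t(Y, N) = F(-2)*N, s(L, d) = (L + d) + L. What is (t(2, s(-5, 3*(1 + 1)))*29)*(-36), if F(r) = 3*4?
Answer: 50112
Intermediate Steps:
s(L, d) = d + 2*L
F(r) = 12
t(Y, N) = 12*N
(t(2, s(-5, 3*(1 + 1)))*29)*(-36) = ((12*(3*(1 + 1) + 2*(-5)))*29)*(-36) = ((12*(3*2 - 10))*29)*(-36) = ((12*(6 - 10))*29)*(-36) = ((12*(-4))*29)*(-36) = -48*29*(-36) = -1392*(-36) = 50112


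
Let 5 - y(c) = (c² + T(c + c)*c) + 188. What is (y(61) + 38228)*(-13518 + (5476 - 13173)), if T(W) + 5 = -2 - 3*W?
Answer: -1210888555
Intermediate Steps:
T(W) = -7 - 3*W (T(W) = -5 + (-2 - 3*W) = -7 - 3*W)
y(c) = -183 - c² - c*(-7 - 6*c) (y(c) = 5 - ((c² + (-7 - 3*(c + c))*c) + 188) = 5 - ((c² + (-7 - 6*c)*c) + 188) = 5 - ((c² + c*(-7 - 6*c)) + 188) = 5 - (188 + c² + c*(-7 - 6*c)) = 5 + (-188 - c² - c*(-7 - 6*c)) = -183 - c² - c*(-7 - 6*c))
(y(61) + 38228)*(-13518 + (5476 - 13173)) = ((-183 + 5*61² + 7*61) + 38228)*(-13518 + (5476 - 13173)) = ((-183 + 5*3721 + 427) + 38228)*(-13518 - 7697) = ((-183 + 18605 + 427) + 38228)*(-21215) = (18849 + 38228)*(-21215) = 57077*(-21215) = -1210888555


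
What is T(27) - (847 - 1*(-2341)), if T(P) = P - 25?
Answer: -3186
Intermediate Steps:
T(P) = -25 + P
T(27) - (847 - 1*(-2341)) = (-25 + 27) - (847 - 1*(-2341)) = 2 - (847 + 2341) = 2 - 1*3188 = 2 - 3188 = -3186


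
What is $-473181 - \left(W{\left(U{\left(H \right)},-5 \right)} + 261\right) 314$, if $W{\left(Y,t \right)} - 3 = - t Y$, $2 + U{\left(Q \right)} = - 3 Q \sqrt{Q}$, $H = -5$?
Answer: $-552937 - 23550 i \sqrt{5} \approx -5.5294 \cdot 10^{5} - 52659.0 i$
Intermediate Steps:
$U{\left(Q \right)} = -2 - 3 Q^{\frac{3}{2}}$ ($U{\left(Q \right)} = -2 + - 3 Q \sqrt{Q} = -2 - 3 Q^{\frac{3}{2}}$)
$W{\left(Y,t \right)} = 3 - Y t$ ($W{\left(Y,t \right)} = 3 + - t Y = 3 - Y t$)
$-473181 - \left(W{\left(U{\left(H \right)},-5 \right)} + 261\right) 314 = -473181 - \left(\left(3 - \left(-2 - 3 \left(-5\right)^{\frac{3}{2}}\right) \left(-5\right)\right) + 261\right) 314 = -473181 - \left(\left(3 - \left(-2 - 3 \left(- 5 i \sqrt{5}\right)\right) \left(-5\right)\right) + 261\right) 314 = -473181 - \left(\left(3 - \left(-2 + 15 i \sqrt{5}\right) \left(-5\right)\right) + 261\right) 314 = -473181 - \left(\left(3 - \left(10 - 75 i \sqrt{5}\right)\right) + 261\right) 314 = -473181 - \left(\left(-7 + 75 i \sqrt{5}\right) + 261\right) 314 = -473181 - \left(254 + 75 i \sqrt{5}\right) 314 = -473181 - \left(79756 + 23550 i \sqrt{5}\right) = -552937 - 23550 i \sqrt{5}$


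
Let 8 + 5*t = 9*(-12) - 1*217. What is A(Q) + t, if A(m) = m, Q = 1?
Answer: -328/5 ≈ -65.600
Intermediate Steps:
t = -333/5 (t = -8/5 + (9*(-12) - 1*217)/5 = -8/5 + (-108 - 217)/5 = -8/5 + (⅕)*(-325) = -8/5 - 65 = -333/5 ≈ -66.600)
A(Q) + t = 1 - 333/5 = -328/5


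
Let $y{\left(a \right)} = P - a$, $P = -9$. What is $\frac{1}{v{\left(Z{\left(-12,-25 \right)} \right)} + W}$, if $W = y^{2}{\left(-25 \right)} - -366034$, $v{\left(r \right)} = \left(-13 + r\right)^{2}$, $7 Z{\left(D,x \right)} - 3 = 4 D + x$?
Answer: $\frac{1}{366819} \approx 2.7261 \cdot 10^{-6}$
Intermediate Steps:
$Z{\left(D,x \right)} = \frac{3}{7} + \frac{x}{7} + \frac{4 D}{7}$ ($Z{\left(D,x \right)} = \frac{3}{7} + \frac{4 D + x}{7} = \frac{3}{7} + \frac{x + 4 D}{7} = \frac{3}{7} + \left(\frac{x}{7} + \frac{4 D}{7}\right) = \frac{3}{7} + \frac{x}{7} + \frac{4 D}{7}$)
$y{\left(a \right)} = -9 - a$
$W = 366290$ ($W = \left(-9 - -25\right)^{2} - -366034 = \left(-9 + 25\right)^{2} + 366034 = 16^{2} + 366034 = 256 + 366034 = 366290$)
$\frac{1}{v{\left(Z{\left(-12,-25 \right)} \right)} + W} = \frac{1}{\left(-13 + \left(\frac{3}{7} + \frac{1}{7} \left(-25\right) + \frac{4}{7} \left(-12\right)\right)\right)^{2} + 366290} = \frac{1}{\left(-13 - 10\right)^{2} + 366290} = \frac{1}{\left(-23\right)^{2} + 366290} = \frac{1}{529 + 366290} = \frac{1}{366819}$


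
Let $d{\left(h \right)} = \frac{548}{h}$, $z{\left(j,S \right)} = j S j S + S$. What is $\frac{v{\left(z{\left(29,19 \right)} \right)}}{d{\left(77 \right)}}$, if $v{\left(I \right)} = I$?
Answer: $\frac{5844685}{137} \approx 42662.0$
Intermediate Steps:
$z{\left(j,S \right)} = S + S^{2} j^{2}$ ($z{\left(j,S \right)} = S j j S + S = S j^{2} S + S = S^{2} j^{2} + S = S + S^{2} j^{2}$)
$\frac{v{\left(z{\left(29,19 \right)} \right)}}{d{\left(77 \right)}} = \frac{19 \left(1 + 19 \cdot 29^{2}\right)}{548 \cdot \frac{1}{77}} = \frac{19 \left(1 + 19 \cdot 841\right)}{548 \cdot \frac{1}{77}} = \frac{19 \left(1 + 15979\right)}{\frac{548}{77}} = 19 \cdot 15980 \cdot \frac{77}{548} = 303620 \cdot \frac{77}{548} = \frac{5844685}{137}$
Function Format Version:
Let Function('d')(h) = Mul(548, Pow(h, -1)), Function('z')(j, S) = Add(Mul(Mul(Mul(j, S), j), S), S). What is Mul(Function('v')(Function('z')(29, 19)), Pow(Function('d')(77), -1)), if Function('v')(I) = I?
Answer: Rational(5844685, 137) ≈ 42662.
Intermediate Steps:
Function('z')(j, S) = Add(S, Mul(Pow(S, 2), Pow(j, 2))) (Function('z')(j, S) = Add(Mul(Mul(Mul(S, j), j), S), S) = Add(Mul(Mul(S, Pow(j, 2)), S), S) = Add(Mul(Pow(S, 2), Pow(j, 2)), S) = Add(S, Mul(Pow(S, 2), Pow(j, 2))))
Mul(Function('v')(Function('z')(29, 19)), Pow(Function('d')(77), -1)) = Mul(Mul(19, Add(1, Mul(19, Pow(29, 2)))), Pow(Mul(548, Pow(77, -1)), -1)) = Mul(Mul(19, Add(1, Mul(19, 841))), Pow(Mul(548, Rational(1, 77)), -1)) = Mul(Mul(19, Add(1, 15979)), Pow(Rational(548, 77), -1)) = Mul(Mul(19, 15980), Rational(77, 548)) = Mul(303620, Rational(77, 548)) = Rational(5844685, 137)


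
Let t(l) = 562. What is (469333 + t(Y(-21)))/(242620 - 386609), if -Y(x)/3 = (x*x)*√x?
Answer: -469895/143989 ≈ -3.2634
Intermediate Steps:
Y(x) = -3*x^(5/2) (Y(x) = -3*x*x*√x = -3*x²*√x = -3*x^(5/2))
(469333 + t(Y(-21)))/(242620 - 386609) = (469333 + 562)/(242620 - 386609) = 469895/(-143989) = 469895*(-1/143989) = -469895/143989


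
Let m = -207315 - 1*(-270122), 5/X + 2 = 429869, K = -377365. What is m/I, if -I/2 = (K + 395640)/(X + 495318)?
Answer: -13372920624289777/15711638850 ≈ -8.5115e+5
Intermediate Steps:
X = 5/429867 (X = 5/(-2 + 429869) = 5/429867 ≈ 1.1632e-5)
I = -15711638850/212920862711 (I = -2*(-377365 + 395640)/(5/429867 + 495318) = -36550/212920862711/429867 = -36550*429867/212920862711 = -2*7855819425/212920862711 = -15711638850/212920862711 ≈ -0.073791)
m = 62807 (m = -207315 + 270122 = 62807)
m/I = 62807/(-15711638850/212920862711) = 62807*(-212920862711/15711638850) = -13372920624289777/15711638850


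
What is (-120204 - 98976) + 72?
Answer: -219108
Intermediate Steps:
(-120204 - 98976) + 72 = -219180 + 72 = -219108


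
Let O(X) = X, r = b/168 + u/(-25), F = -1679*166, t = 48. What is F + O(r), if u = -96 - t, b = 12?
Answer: -97547859/350 ≈ -2.7871e+5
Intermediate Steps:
u = -144 (u = -96 - 1*48 = -96 - 48 = -144)
F = -278714
r = 2041/350 (r = 12/168 - 144/(-25) = 12*(1/168) - 144*(-1/25) = 1/14 + 144/25 = 2041/350 ≈ 5.8314)
F + O(r) = -278714 + 2041/350 = -97547859/350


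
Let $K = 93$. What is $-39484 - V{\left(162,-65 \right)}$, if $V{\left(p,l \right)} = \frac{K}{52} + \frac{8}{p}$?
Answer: $- \frac{166314349}{4212} \approx -39486.0$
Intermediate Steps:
$V{\left(p,l \right)} = \frac{93}{52} + \frac{8}{p}$
$-39484 - V{\left(162,-65 \right)} = -39484 - \left(\frac{93}{52} + \frac{8}{162}\right) = -39484 - \left(\frac{93}{52} + 8 \cdot \frac{1}{162}\right) = -39484 - \left(\frac{93}{52} + \frac{4}{81}\right) = -39484 - \frac{7741}{4212} = - \frac{166314349}{4212}$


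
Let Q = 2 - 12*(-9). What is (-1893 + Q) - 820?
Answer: -2603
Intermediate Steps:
Q = 110 (Q = 2 + 108 = 110)
(-1893 + Q) - 820 = (-1893 + 110) - 820 = -1783 - 820 = -2603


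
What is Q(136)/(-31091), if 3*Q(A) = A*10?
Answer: -1360/93273 ≈ -0.014581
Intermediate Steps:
Q(A) = 10*A/3 (Q(A) = (A*10)/3 = (10*A)/3 = 10*A/3)
Q(136)/(-31091) = ((10/3)*136)/(-31091) = (1360/3)*(-1/31091) = -1360/93273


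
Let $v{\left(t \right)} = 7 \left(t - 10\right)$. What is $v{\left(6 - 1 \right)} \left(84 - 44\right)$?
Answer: $-1400$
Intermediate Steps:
$v{\left(t \right)} = -70 + 7 t$ ($v{\left(t \right)} = 7 \left(-10 + t\right) = -70 + 7 t$)
$v{\left(6 - 1 \right)} \left(84 - 44\right) = \left(-70 + 7 \left(6 - 1\right)\right) \left(84 - 44\right) = \left(-70 + 7 \left(6 - 1\right)\right) 40 = \left(-70 + 7 \cdot 5\right) 40 = \left(-70 + 35\right) 40 = \left(-35\right) 40 = -1400$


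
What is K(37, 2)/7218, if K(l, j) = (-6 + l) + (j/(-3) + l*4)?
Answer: 535/21654 ≈ 0.024707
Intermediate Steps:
K(l, j) = -6 + 5*l - j/3 (K(l, j) = (-6 + l) + (j*(-⅓) + 4*l) = (-6 + l) + (-j/3 + 4*l) = (-6 + l) + (4*l - j/3) = -6 + 5*l - j/3)
K(37, 2)/7218 = (-6 + 5*37 - ⅓*2)/7218 = (-6 + 185 - ⅔)*(1/7218) = (535/3)*(1/7218) = 535/21654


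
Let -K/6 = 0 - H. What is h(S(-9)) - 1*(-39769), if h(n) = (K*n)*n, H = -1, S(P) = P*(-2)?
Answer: 37825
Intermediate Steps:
S(P) = -2*P
K = -6 (K = -6*(0 - 1*(-1)) = -6*(0 + 1) = -6*1 = -6)
h(n) = -6*n**2 (h(n) = (-6*n)*n = -6*n**2)
h(S(-9)) - 1*(-39769) = -6*(-2*(-9))**2 - 1*(-39769) = -6*18**2 + 39769 = -6*324 + 39769 = -1944 + 39769 = 37825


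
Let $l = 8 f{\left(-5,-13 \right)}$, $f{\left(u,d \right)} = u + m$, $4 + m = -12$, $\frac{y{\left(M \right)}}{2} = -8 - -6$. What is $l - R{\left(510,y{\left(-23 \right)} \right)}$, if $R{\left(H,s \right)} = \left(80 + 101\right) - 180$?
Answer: $-169$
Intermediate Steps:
$y{\left(M \right)} = -4$ ($y{\left(M \right)} = 2 \left(-8 - -6\right) = 2 \left(-8 + 6\right) = 2 \left(-2\right) = -4$)
$m = -16$ ($m = -4 - 12 = -16$)
$R{\left(H,s \right)} = 1$ ($R{\left(H,s \right)} = 181 - 180 = 1$)
$f{\left(u,d \right)} = -16 + u$ ($f{\left(u,d \right)} = u - 16 = -16 + u$)
$l = -168$ ($l = 8 \left(-16 - 5\right) = 8 \left(-21\right) = -168$)
$l - R{\left(510,y{\left(-23 \right)} \right)} = -168 - 1 = -169$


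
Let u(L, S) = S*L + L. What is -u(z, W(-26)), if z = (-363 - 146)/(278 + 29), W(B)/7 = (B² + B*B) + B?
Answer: 4725047/307 ≈ 15391.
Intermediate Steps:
W(B) = 7*B + 14*B² (W(B) = 7*((B² + B*B) + B) = 7*((B² + B²) + B) = 7*(2*B² + B) = 7*(B + 2*B²) = 7*B + 14*B²)
z = -509/307 ≈ -1.6580
u(L, S) = L + L*S (u(L, S) = L*S + L = L + L*S)
-u(z, W(-26)) = -(-509)*(1 + 7*(-26)*(1 + 2*(-26)))/307 = -(-509)*(1 + 7*(-26)*(1 - 52))/307 = -(-509)*(1 + 7*(-26)*(-51))/307 = -(-509)*(1 + 9282)/307 = -(-509)*9283/307 = -1*(-4725047/307) = 4725047/307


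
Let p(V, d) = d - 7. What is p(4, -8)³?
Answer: -3375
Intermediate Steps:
p(V, d) = -7 + d
p(4, -8)³ = (-7 - 8)³ = (-15)³ = -3375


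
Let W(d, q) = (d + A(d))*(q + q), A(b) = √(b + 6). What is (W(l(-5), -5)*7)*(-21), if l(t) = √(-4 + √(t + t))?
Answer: 1470*√(-4 + I*√10) + 1470*√(6 + √(-4 + I*√10)) ≈ 4952.7 + 3732.0*I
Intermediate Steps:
A(b) = √(6 + b)
l(t) = √(-4 + √2*√t) (l(t) = √(-4 + √(2*t)) = √(-4 + √2*√t))
W(d, q) = 2*q*(d + √(6 + d)) (W(d, q) = (d + √(6 + d))*(q + q) = (d + √(6 + d))*(2*q) = 2*q*(d + √(6 + d)))
(W(l(-5), -5)*7)*(-21) = ((2*(-5)*(√(-4 + √2*√(-5)) + √(6 + √(-4 + √2*√(-5)))))*7)*(-21) = ((2*(-5)*(√(-4 + √2*(I*√5)) + √(6 + √(-4 + √2*(I*√5)))))*7)*(-21) = ((2*(-5)*(√(-4 + I*√10) + √(6 + √(-4 + I*√10))))*7)*(-21) = ((-10*√(-4 + I*√10) - 10*√(6 + √(-4 + I*√10)))*7)*(-21) = (-70*√(-4 + I*√10) - 70*√(6 + √(-4 + I*√10)))*(-21) = 1470*√(-4 + I*√10) + 1470*√(6 + √(-4 + I*√10))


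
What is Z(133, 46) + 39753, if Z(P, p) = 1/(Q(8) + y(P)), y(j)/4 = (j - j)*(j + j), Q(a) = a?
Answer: 318025/8 ≈ 39753.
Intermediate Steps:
y(j) = 0 (y(j) = 4*((j - j)*(j + j)) = 4*(0*(2*j)) = 4*0 = 0)
Z(P, p) = ⅛ (Z(P, p) = 1/(8 + 0) = 1/8 = ⅛)
Z(133, 46) + 39753 = ⅛ + 39753 = 318025/8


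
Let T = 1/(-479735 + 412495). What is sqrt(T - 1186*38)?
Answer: I*sqrt(30303723210)/820 ≈ 212.29*I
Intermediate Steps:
T = -1/67240 (T = 1/(-67240) = -1/67240 ≈ -1.4872e-5)
sqrt(T - 1186*38) = sqrt(-1/67240 - 1186*38) = sqrt(-1/67240 - 45068) = sqrt(-3030372321/67240) = I*sqrt(30303723210)/820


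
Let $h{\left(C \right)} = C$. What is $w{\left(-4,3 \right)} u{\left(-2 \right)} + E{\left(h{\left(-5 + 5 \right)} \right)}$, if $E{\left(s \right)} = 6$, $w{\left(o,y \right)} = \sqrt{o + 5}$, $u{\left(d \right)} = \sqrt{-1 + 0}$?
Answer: $6 + i \approx 6.0 + 1.0 i$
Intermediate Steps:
$u{\left(d \right)} = i$ ($u{\left(d \right)} = \sqrt{-1} = i$)
$w{\left(o,y \right)} = \sqrt{5 + o}$
$w{\left(-4,3 \right)} u{\left(-2 \right)} + E{\left(h{\left(-5 + 5 \right)} \right)} = \sqrt{5 - 4} i + 6 = \sqrt{1} i + 6 = 1 i + 6 = i + 6 = 6 + i$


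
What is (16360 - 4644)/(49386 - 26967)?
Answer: 11716/22419 ≈ 0.52259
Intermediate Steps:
(16360 - 4644)/(49386 - 26967) = 11716/22419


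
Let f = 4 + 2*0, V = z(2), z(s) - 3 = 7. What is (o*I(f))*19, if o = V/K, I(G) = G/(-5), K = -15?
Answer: 152/15 ≈ 10.133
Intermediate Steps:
z(s) = 10 (z(s) = 3 + 7 = 10)
V = 10
f = 4 (f = 4 + 0 = 4)
I(G) = -G/5 (I(G) = G*(-1/5) = -G/5)
o = -2/3 (o = 10/(-15) = 10*(-1/15) = -2/3 ≈ -0.66667)
(o*I(f))*19 = -(-2)*4/15*19 = -2/3*(-4/5)*19 = (8/15)*19 = 152/15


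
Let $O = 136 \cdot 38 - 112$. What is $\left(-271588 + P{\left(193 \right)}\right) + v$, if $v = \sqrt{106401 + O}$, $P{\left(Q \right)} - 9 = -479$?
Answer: $-272058 + \sqrt{111457} \approx -2.7172 \cdot 10^{5}$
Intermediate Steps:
$O = 5056$ ($O = 5168 - 112 = 5056$)
$P{\left(Q \right)} = -470$ ($P{\left(Q \right)} = 9 - 479 = -470$)
$v = \sqrt{111457}$ ($v = \sqrt{106401 + 5056} = \sqrt{111457} \approx 333.85$)
$\left(-271588 + P{\left(193 \right)}\right) + v = \left(-271588 - 470\right) + \sqrt{111457} = -272058 + \sqrt{111457}$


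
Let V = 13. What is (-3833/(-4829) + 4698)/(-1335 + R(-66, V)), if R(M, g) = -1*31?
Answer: -22690475/6596414 ≈ -3.4398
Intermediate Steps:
R(M, g) = -31
(-3833/(-4829) + 4698)/(-1335 + R(-66, V)) = (-3833/(-4829) + 4698)/(-1335 - 31) = (-3833*(-1/4829) + 4698)/(-1366) = (3833/4829 + 4698)*(-1/1366) = (22690475/4829)*(-1/1366) = -22690475/6596414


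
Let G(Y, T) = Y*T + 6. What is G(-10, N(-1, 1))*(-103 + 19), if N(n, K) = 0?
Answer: -504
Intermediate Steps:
G(Y, T) = 6 + T*Y (G(Y, T) = T*Y + 6 = 6 + T*Y)
G(-10, N(-1, 1))*(-103 + 19) = (6 + 0*(-10))*(-103 + 19) = (6 + 0)*(-84) = 6*(-84) = -504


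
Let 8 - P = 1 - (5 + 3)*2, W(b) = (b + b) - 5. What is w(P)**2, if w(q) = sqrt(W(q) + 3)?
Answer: 44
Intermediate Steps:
W(b) = -5 + 2*b (W(b) = 2*b - 5 = -5 + 2*b)
P = 23 (P = 8 - (1 - (5 + 3)*2) = 8 - (1 - 8*2) = 8 - (1 - 1*16) = 8 - (1 - 16) = 8 - 1*(-15) = 8 + 15 = 23)
w(q) = sqrt(-2 + 2*q) (w(q) = sqrt((-5 + 2*q) + 3) = sqrt(-2 + 2*q))
w(P)**2 = (sqrt(-2 + 2*23))**2 = (sqrt(-2 + 46))**2 = (sqrt(44))**2 = (2*sqrt(11))**2 = 44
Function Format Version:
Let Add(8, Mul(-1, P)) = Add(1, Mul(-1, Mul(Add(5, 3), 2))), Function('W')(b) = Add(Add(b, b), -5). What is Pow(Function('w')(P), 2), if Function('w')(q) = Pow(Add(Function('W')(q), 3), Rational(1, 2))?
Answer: 44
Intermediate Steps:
Function('W')(b) = Add(-5, Mul(2, b)) (Function('W')(b) = Add(Mul(2, b), -5) = Add(-5, Mul(2, b)))
P = 23 (P = Add(8, Mul(-1, Add(1, Mul(-1, Mul(Add(5, 3), 2))))) = Add(8, Mul(-1, Add(1, Mul(-1, Mul(8, 2))))) = Add(8, Mul(-1, Add(1, Mul(-1, 16)))) = Add(8, Mul(-1, Add(1, -16))) = Add(8, Mul(-1, -15)) = Add(8, 15) = 23)
Function('w')(q) = Pow(Add(-2, Mul(2, q)), Rational(1, 2)) (Function('w')(q) = Pow(Add(Add(-5, Mul(2, q)), 3), Rational(1, 2)) = Pow(Add(-2, Mul(2, q)), Rational(1, 2)))
Pow(Function('w')(P), 2) = Pow(Pow(Add(-2, Mul(2, 23)), Rational(1, 2)), 2) = Pow(Pow(Add(-2, 46), Rational(1, 2)), 2) = Pow(Pow(44, Rational(1, 2)), 2) = Pow(Mul(2, Pow(11, Rational(1, 2))), 2) = 44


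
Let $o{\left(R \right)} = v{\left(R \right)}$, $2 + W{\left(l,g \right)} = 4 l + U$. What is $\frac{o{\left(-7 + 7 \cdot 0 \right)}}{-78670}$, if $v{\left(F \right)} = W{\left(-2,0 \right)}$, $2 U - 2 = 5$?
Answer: $\frac{13}{157340} \approx 8.2624 \cdot 10^{-5}$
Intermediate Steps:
$U = \frac{7}{2}$ ($U = 1 + \frac{1}{2} \cdot 5 = 1 + \frac{5}{2} = \frac{7}{2} \approx 3.5$)
$W{\left(l,g \right)} = \frac{3}{2} + 4 l$ ($W{\left(l,g \right)} = -2 + \left(4 l + \frac{7}{2}\right) = -2 + \left(\frac{7}{2} + 4 l\right) = \frac{3}{2} + 4 l$)
$v{\left(F \right)} = - \frac{13}{2}$ ($v{\left(F \right)} = \frac{3}{2} + 4 \left(-2\right) = \frac{3}{2} - 8 = - \frac{13}{2}$)
$o{\left(R \right)} = - \frac{13}{2}$
$\frac{o{\left(-7 + 7 \cdot 0 \right)}}{-78670} = - \frac{13}{2 \left(-78670\right)} = \left(- \frac{13}{2}\right) \left(- \frac{1}{78670}\right) = \frac{13}{157340}$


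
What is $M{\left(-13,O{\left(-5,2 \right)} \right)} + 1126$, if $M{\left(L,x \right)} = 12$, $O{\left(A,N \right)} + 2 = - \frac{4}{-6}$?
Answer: $1138$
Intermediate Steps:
$O{\left(A,N \right)} = - \frac{4}{3}$ ($O{\left(A,N \right)} = -2 - \frac{4}{-6} = -2 - - \frac{2}{3} = -2 + \frac{2}{3} = - \frac{4}{3}$)
$M{\left(-13,O{\left(-5,2 \right)} \right)} + 1126 = 12 + 1126 = 1138$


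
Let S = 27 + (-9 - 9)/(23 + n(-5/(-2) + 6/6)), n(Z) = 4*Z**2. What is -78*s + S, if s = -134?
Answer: 41915/4 ≈ 10479.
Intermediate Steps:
S = 107/4 (S = 27 + (-9 - 9)/(23 + 4*(-5/(-2) + 6/6)**2) = 27 - 18/(23 + 4*(-5*(-1/2) + 6*(1/6))**2) = 27 - 18/(23 + 4*(5/2 + 1)**2) = 27 - 18/(23 + 4*(7/2)**2) = 27 - 18/(23 + 4*(49/4)) = 27 - 18/(23 + 49) = 27 - 18/72 = 27 - 18*1/72 = 27 - 1/4 = 107/4 ≈ 26.750)
-78*s + S = -78*(-134) + 107/4 = 10452 + 107/4 = 41915/4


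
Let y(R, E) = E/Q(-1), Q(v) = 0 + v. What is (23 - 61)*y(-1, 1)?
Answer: 38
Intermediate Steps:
Q(v) = v
y(R, E) = -E (y(R, E) = E/(-1) = E*(-1) = -E)
(23 - 61)*y(-1, 1) = (23 - 61)*(-1*1) = -38*(-1) = 38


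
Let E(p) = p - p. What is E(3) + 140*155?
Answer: 21700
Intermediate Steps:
E(p) = 0
E(3) + 140*155 = 0 + 140*155 = 0 + 21700 = 21700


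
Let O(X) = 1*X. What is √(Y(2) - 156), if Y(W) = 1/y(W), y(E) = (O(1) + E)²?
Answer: I*√1403/3 ≈ 12.486*I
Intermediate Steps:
O(X) = X
y(E) = (1 + E)²
Y(W) = (1 + W)⁻² (Y(W) = 1/((1 + W)²) = (1 + W)⁻²)
√(Y(2) - 156) = √((1 + 2)⁻² - 156) = √(3⁻² - 156) = √(⅑ - 156) = √(-1403/9) = I*√1403/3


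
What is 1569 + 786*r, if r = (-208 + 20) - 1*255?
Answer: -346629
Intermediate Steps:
r = -443 (r = -188 - 255 = -443)
1569 + 786*r = 1569 + 786*(-443) = 1569 - 348198 = -346629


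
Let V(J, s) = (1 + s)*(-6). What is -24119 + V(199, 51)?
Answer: -24431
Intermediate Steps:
V(J, s) = -6 - 6*s
-24119 + V(199, 51) = -24119 + (-6 - 6*51) = -24119 + (-6 - 306) = -24119 - 312 = -24431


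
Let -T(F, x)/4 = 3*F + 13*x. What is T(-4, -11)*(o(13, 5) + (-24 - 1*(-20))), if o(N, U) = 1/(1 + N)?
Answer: -17050/7 ≈ -2435.7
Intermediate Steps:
T(F, x) = -52*x - 12*F (T(F, x) = -4*(3*F + 13*x) = -52*x - 12*F)
T(-4, -11)*(o(13, 5) + (-24 - 1*(-20))) = (-52*(-11) - 12*(-4))*(1/(1 + 13) + (-24 - 1*(-20))) = (572 + 48)*(1/14 + (-24 + 20)) = 620*(1/14 - 4) = 620*(-55/14) = -17050/7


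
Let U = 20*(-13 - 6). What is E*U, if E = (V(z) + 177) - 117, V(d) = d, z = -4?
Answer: -21280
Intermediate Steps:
U = -380 (U = 20*(-19) = -380)
E = 56 (E = (-4 + 177) - 117 = 173 - 117 = 56)
E*U = 56*(-380) = -21280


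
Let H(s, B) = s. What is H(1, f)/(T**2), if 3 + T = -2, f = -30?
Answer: 1/25 ≈ 0.040000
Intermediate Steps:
T = -5 (T = -3 - 2 = -5)
H(1, f)/(T**2) = 1/(-5)**2 = 1/25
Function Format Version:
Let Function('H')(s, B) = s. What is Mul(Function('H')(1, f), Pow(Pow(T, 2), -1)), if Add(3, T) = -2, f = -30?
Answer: Rational(1, 25) ≈ 0.040000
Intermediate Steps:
T = -5 (T = Add(-3, -2) = -5)
Mul(Function('H')(1, f), Pow(Pow(T, 2), -1)) = Mul(1, Pow(Pow(-5, 2), -1)) = Mul(1, Pow(25, -1)) = Mul(1, Rational(1, 25)) = Rational(1, 25)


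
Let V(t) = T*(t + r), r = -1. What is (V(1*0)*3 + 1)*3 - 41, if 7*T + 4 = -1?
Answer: -221/7 ≈ -31.571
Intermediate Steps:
T = -5/7 (T = -4/7 + (1/7)*(-1) = -4/7 - 1/7 = -5/7 ≈ -0.71429)
V(t) = 5/7 - 5*t/7 (V(t) = -5*(t - 1)/7 = -5*(-1 + t)/7 = 5/7 - 5*t/7)
(V(1*0)*3 + 1)*3 - 41 = ((5/7 - 5*0/7)*3 + 1)*3 - 41 = ((5/7 - 5/7*0)*3 + 1)*3 - 41 = ((5/7 + 0)*3 + 1)*3 - 41 = ((5/7)*3 + 1)*3 - 41 = (15/7 + 1)*3 - 41 = (22/7)*3 - 41 = 66/7 - 41 = -221/7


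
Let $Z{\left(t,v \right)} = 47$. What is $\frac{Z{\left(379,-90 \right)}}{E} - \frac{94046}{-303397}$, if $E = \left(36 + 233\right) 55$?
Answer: $\frac{1405670229}{4488758615} \approx 0.31315$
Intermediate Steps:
$E = 14795$ ($E = 269 \cdot 55 = 14795$)
$\frac{Z{\left(379,-90 \right)}}{E} - \frac{94046}{-303397} = \frac{47}{14795} - \frac{94046}{-303397} = 47 \cdot \frac{1}{14795} - - \frac{94046}{303397} = \frac{47}{14795} + \frac{94046}{303397} = \frac{1405670229}{4488758615}$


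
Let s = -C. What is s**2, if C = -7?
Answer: 49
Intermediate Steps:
s = 7 (s = -1*(-7) = 7)
s**2 = 7**2 = 49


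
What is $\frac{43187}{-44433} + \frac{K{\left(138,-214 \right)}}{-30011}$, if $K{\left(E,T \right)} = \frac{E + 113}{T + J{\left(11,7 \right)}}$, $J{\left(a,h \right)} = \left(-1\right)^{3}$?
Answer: $- \frac{278647134572}{286697934045} \approx -0.97192$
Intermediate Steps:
$J{\left(a,h \right)} = -1$
$K{\left(E,T \right)} = \frac{113 + E}{-1 + T}$ ($K{\left(E,T \right)} = \frac{E + 113}{T - 1} = \frac{113 + E}{-1 + T}$)
$\frac{43187}{-44433} + \frac{K{\left(138,-214 \right)}}{-30011} = \frac{43187}{-44433} + \frac{\frac{1}{-1 - 214} \left(113 + 138\right)}{-30011} = 43187 \left(- \frac{1}{44433}\right) + \frac{1}{-215} \cdot 251 \left(- \frac{1}{30011}\right) = - \frac{43187}{44433} + \left(- \frac{1}{215}\right) 251 \left(- \frac{1}{30011}\right) = - \frac{43187}{44433} - - \frac{251}{6452365} = - \frac{43187}{44433} + \frac{251}{6452365} = - \frac{278647134572}{286697934045}$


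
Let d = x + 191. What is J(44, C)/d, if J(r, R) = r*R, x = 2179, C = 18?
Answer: 132/395 ≈ 0.33418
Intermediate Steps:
J(r, R) = R*r
d = 2370 (d = 2179 + 191 = 2370)
J(44, C)/d = (18*44)/2370 = 792*(1/2370) = 132/395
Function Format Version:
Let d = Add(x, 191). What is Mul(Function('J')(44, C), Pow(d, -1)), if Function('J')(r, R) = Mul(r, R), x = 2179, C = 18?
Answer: Rational(132, 395) ≈ 0.33418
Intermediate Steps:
Function('J')(r, R) = Mul(R, r)
d = 2370 (d = Add(2179, 191) = 2370)
Mul(Function('J')(44, C), Pow(d, -1)) = Mul(Mul(18, 44), Pow(2370, -1)) = Mul(792, Rational(1, 2370)) = Rational(132, 395)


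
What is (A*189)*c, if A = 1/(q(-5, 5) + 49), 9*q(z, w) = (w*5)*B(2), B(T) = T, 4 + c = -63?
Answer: -113967/491 ≈ -232.11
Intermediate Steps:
c = -67 (c = -4 - 63 = -67)
q(z, w) = 10*w/9 (q(z, w) = ((w*5)*2)/9 = ((5*w)*2)/9 = (10*w)/9 = 10*w/9)
A = 9/491 (A = 1/((10/9)*5 + 49) = 1/(50/9 + 49) = 1/(491/9) = 9/491 ≈ 0.018330)
(A*189)*c = ((9/491)*189)*(-67) = (1701/491)*(-67) = -113967/491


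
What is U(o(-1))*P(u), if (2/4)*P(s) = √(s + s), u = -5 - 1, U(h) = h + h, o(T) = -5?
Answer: -40*I*√3 ≈ -69.282*I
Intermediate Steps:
U(h) = 2*h
u = -6
P(s) = 2*√2*√s (P(s) = 2*√(s + s) = 2*√(2*s) = 2*(√2*√s) = 2*√2*√s)
U(o(-1))*P(u) = (2*(-5))*(2*√2*√(-6)) = -20*√2*I*√6 = -40*I*√3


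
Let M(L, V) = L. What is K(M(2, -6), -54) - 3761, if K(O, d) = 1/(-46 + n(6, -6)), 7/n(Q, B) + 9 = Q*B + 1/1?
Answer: -7638635/2031 ≈ -3761.0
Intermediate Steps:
n(Q, B) = 7/(-8 + B*Q) (n(Q, B) = 7/(-9 + (Q*B + 1/1)) = 7/(-9 + (B*Q + 1)) = 7/(-9 + (1 + B*Q)) = 7/(-8 + B*Q))
K(O, d) = -44/2031 (K(O, d) = 1/(-46 + 7/(-8 - 6*6)) = 1/(-46 + 7/(-8 - 36)) = 1/(-46 + 7/(-44)) = 1/(-46 + 7*(-1/44)) = 1/(-46 - 7/44) = 1/(-2031/44) = -44/2031)
K(M(2, -6), -54) - 3761 = -44/2031 - 3761 = -7638635/2031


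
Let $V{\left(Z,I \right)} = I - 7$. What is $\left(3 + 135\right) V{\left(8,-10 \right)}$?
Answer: $-2346$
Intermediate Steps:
$V{\left(Z,I \right)} = -7 + I$ ($V{\left(Z,I \right)} = I - 7 = -7 + I$)
$\left(3 + 135\right) V{\left(8,-10 \right)} = \left(3 + 135\right) \left(-7 - 10\right) = 138 \left(-17\right) = -2346$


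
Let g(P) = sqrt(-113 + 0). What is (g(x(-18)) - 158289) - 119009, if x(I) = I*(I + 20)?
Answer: -277298 + I*sqrt(113) ≈ -2.773e+5 + 10.63*I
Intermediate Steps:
x(I) = I*(20 + I)
g(P) = I*sqrt(113) (g(P) = sqrt(-113) = I*sqrt(113))
(g(x(-18)) - 158289) - 119009 = (I*sqrt(113) - 158289) - 119009 = (-158289 + I*sqrt(113)) - 119009 = -277298 + I*sqrt(113)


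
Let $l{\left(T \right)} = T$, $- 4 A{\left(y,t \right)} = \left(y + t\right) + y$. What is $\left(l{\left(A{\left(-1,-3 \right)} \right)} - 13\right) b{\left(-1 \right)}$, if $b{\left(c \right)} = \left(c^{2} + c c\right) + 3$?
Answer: $- \frac{235}{4} \approx -58.75$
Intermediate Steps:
$b{\left(c \right)} = 3 + 2 c^{2}$ ($b{\left(c \right)} = \left(c^{2} + c^{2}\right) + 3 = 2 c^{2} + 3 = 3 + 2 c^{2}$)
$A{\left(y,t \right)} = - \frac{y}{2} - \frac{t}{4}$ ($A{\left(y,t \right)} = - \frac{\left(y + t\right) + y}{4} = - \frac{\left(t + y\right) + y}{4} = - \frac{t + 2 y}{4} = - \frac{y}{2} - \frac{t}{4}$)
$\left(l{\left(A{\left(-1,-3 \right)} \right)} - 13\right) b{\left(-1 \right)} = \left(\left(\left(- \frac{1}{2}\right) \left(-1\right) - - \frac{3}{4}\right) - 13\right) \left(3 + 2 \left(-1\right)^{2}\right) = \left(\left(\frac{1}{2} + \frac{3}{4}\right) - 13\right) \left(3 + 2 \cdot 1\right) = \left(\frac{5}{4} - 13\right) \left(3 + 2\right) = \left(- \frac{47}{4}\right) 5 = - \frac{235}{4}$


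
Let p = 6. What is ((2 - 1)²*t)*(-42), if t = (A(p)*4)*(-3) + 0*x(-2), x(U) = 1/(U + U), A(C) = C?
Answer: 3024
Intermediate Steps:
x(U) = 1/(2*U)
t = -72 (t = (6*4)*(-3) + 0*((½)/(-2)) = 24*(-3) + 0*((½)*(-½)) = -72 + 0*(-¼) = -72 + 0 = -72)
((2 - 1)²*t)*(-42) = ((2 - 1)²*(-72))*(-42) = (1²*(-72))*(-42) = (1*(-72))*(-42) = -72*(-42) = 3024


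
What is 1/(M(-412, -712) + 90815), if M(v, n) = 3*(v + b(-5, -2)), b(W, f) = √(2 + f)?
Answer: 1/89579 ≈ 1.1163e-5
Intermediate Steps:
M(v, n) = 3*v (M(v, n) = 3*(v + √(2 - 2)) = 3*(v + √0) = 3*(v + 0) = 3*v)
1/(M(-412, -712) + 90815) = 1/(3*(-412) + 90815) = 1/(-1236 + 90815) = 1/89579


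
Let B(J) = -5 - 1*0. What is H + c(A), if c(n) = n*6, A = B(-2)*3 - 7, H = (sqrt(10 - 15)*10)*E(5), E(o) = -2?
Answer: -132 - 20*I*sqrt(5) ≈ -132.0 - 44.721*I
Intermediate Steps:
B(J) = -5 (B(J) = -5 + 0 = -5)
H = -20*I*sqrt(5) (H = (sqrt(10 - 15)*10)*(-2) = (sqrt(-5)*10)*(-2) = ((I*sqrt(5))*10)*(-2) = (10*I*sqrt(5))*(-2) = -20*I*sqrt(5) ≈ -44.721*I)
A = -22 (A = -5*3 - 7 = -15 - 7 = -22)
c(n) = 6*n
H + c(A) = -20*I*sqrt(5) + 6*(-22) = -20*I*sqrt(5) - 132 = -132 - 20*I*sqrt(5)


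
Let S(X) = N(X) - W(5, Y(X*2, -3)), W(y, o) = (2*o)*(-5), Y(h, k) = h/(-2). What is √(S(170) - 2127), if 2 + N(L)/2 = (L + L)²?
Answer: √227369 ≈ 476.83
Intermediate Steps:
Y(h, k) = -h/2 (Y(h, k) = h*(-½) = -h/2)
W(y, o) = -10*o
N(L) = -4 + 8*L² (N(L) = -4 + 2*(L + L)² = -4 + 2*(2*L)² = -4 + 2*(4*L²) = -4 + 8*L²)
S(X) = -4 - 10*X + 8*X² (S(X) = (-4 + 8*X²) - (-10)*(-X*2/2) = (-4 + 8*X²) - (-10)*(-X) = (-4 + 8*X²) - 10*X = -4 - 10*X + 8*X²)
√(S(170) - 2127) = √((-4 - 10*170 + 8*170²) - 2127) = √((-4 - 1700 + 8*28900) - 2127) = √((-4 - 1700 + 231200) - 2127) = √(229496 - 2127) = √227369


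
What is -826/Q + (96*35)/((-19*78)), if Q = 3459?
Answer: -2141062/854373 ≈ -2.5060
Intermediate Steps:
-826/Q + (96*35)/((-19*78)) = -826/3459 + (96*35)/((-19*78)) = -826*1/3459 + 3360/(-1482) = -826/3459 + 3360*(-1/1482) = -826/3459 - 560/247 = -2141062/854373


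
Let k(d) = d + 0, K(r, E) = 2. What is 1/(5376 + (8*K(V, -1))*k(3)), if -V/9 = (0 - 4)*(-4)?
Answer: 1/5424 ≈ 0.00018437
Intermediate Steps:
V = -144 (V = -9*(0 - 4)*(-4) = -(-36)*(-4) = -9*16 = -144)
k(d) = d
1/(5376 + (8*K(V, -1))*k(3)) = 1/(5376 + (8*2)*3) = 1/(5376 + 16*3) = 1/(5376 + 48) = 1/5424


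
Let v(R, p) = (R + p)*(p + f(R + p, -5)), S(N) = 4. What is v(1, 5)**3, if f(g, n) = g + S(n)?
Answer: 729000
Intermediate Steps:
f(g, n) = 4 + g (f(g, n) = g + 4 = 4 + g)
v(R, p) = (R + p)*(4 + R + 2*p) (v(R, p) = (R + p)*(p + (4 + (R + p))) = (R + p)*(p + (4 + R + p)) = (R + p)*(4 + R + 2*p))
v(1, 5)**3 = (5**2 + 1*5 + 1*(4 + 1 + 5) + 5*(4 + 1 + 5))**3 = (25 + 5 + 1*10 + 5*10)**3 = (25 + 5 + 10 + 50)**3 = 90**3 = 729000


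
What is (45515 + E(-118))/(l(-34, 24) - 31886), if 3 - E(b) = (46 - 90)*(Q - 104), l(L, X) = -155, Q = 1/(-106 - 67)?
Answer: -7082922/5543093 ≈ -1.2778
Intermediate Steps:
Q = -1/173 (Q = 1/(-173) = -1/173 ≈ -0.0057803)
E(b) = -791173/173 (E(b) = 3 - (46 - 90)*(-1/173 - 104) = 3 - (-44)*(-17993)/173 = 3 - 1*791692/173 = 3 - 791692/173 = -791173/173)
(45515 + E(-118))/(l(-34, 24) - 31886) = (45515 - 791173/173)/(-155 - 31886) = (7082922/173)/(-32041) = (7082922/173)*(-1/32041) = -7082922/5543093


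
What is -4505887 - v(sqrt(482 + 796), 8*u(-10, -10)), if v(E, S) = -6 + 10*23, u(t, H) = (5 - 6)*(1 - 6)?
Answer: -4506111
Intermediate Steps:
u(t, H) = 5 (u(t, H) = -1*(-5) = 5)
v(E, S) = 224 (v(E, S) = -6 + 230 = 224)
-4505887 - v(sqrt(482 + 796), 8*u(-10, -10)) = -4505887 - 1*224 = -4505887 - 224 = -4506111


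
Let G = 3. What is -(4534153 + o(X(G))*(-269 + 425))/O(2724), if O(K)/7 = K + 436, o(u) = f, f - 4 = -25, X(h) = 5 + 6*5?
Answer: -4530877/22120 ≈ -204.83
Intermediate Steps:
X(h) = 35 (X(h) = 5 + 30 = 35)
f = -21 (f = 4 - 25 = -21)
o(u) = -21
O(K) = 3052 + 7*K (O(K) = 7*(K + 436) = 7*(436 + K) = 3052 + 7*K)
-(4534153 + o(X(G))*(-269 + 425))/O(2724) = -(4534153 - 21*(-269 + 425))/(3052 + 7*2724) = -(4534153 - 21*156)/(3052 + 19068) = -(4534153 - 3276)/22120 = -4530877/22120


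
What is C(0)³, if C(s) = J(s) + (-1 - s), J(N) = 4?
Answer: 27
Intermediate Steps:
C(s) = 3 - s (C(s) = 4 + (-1 - s) = 3 - s)
C(0)³ = (3 - 1*0)³ = (3 + 0)³ = 3³ = 27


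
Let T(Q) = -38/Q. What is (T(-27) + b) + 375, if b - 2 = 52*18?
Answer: 35489/27 ≈ 1314.4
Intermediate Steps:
b = 938 (b = 2 + 52*18 = 2 + 936 = 938)
(T(-27) + b) + 375 = (-38/(-27) + 938) + 375 = (-38*(-1/27) + 938) + 375 = (38/27 + 938) + 375 = 25364/27 + 375 = 35489/27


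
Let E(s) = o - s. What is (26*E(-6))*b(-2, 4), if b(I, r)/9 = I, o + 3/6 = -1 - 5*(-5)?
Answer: -13806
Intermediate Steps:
o = 47/2 (o = -½ + (-1 - 5*(-5)) = -½ + (-1 + 25) = -½ + 24 = 47/2 ≈ 23.500)
b(I, r) = 9*I
E(s) = 47/2 - s
(26*E(-6))*b(-2, 4) = (26*(47/2 - 1*(-6)))*(9*(-2)) = (26*(47/2 + 6))*(-18) = (26*(59/2))*(-18) = 767*(-18) = -13806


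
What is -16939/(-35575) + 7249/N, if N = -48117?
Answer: 557170688/1711762275 ≈ 0.32550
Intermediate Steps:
-16939/(-35575) + 7249/N = -16939/(-35575) + 7249/(-48117) = -16939*(-1/35575) + 7249*(-1/48117) = 16939/35575 - 7249/48117 = 557170688/1711762275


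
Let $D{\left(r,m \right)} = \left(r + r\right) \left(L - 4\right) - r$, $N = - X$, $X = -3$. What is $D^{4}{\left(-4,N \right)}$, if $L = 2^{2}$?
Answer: $256$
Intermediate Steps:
$L = 4$
$N = 3$ ($N = \left(-1\right) \left(-3\right) = 3$)
$D{\left(r,m \right)} = - r$ ($D{\left(r,m \right)} = \left(r + r\right) \left(4 - 4\right) - r = 2 r 0 - r = 0 - r = - r$)
$D^{4}{\left(-4,N \right)} = \left(\left(-1\right) \left(-4\right)\right)^{4} = 4^{4} = 256$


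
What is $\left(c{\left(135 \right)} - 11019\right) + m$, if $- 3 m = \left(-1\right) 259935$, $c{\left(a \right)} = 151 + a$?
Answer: $75912$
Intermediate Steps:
$m = 86645$ ($m = - \frac{\left(-1\right) 259935}{3} = \left(- \frac{1}{3}\right) \left(-259935\right) = 86645$)
$\left(c{\left(135 \right)} - 11019\right) + m = \left(\left(151 + 135\right) - 11019\right) + 86645 = \left(286 - 11019\right) + 86645 = -10733 + 86645 = 75912$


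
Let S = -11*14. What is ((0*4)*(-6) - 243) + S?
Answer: -397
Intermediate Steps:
S = -154
((0*4)*(-6) - 243) + S = ((0*4)*(-6) - 243) - 154 = (0*(-6) - 243) - 154 = (0 - 243) - 154 = -243 - 154 = -397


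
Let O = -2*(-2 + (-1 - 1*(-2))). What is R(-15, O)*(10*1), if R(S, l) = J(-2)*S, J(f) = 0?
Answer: 0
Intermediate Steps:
O = 2 (O = -2*(-2 + (-1 + 2)) = -2*(-2 + 1) = -2*(-1) = 2)
R(S, l) = 0 (R(S, l) = 0*S = 0)
R(-15, O)*(10*1) = 0*(10*1) = 0*10 = 0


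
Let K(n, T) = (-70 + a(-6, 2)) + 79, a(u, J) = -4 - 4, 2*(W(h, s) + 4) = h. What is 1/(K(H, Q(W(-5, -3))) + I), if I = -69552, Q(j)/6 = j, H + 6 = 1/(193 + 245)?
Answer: -1/69551 ≈ -1.4378e-5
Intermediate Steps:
W(h, s) = -4 + h/2
H = -2627/438 (H = -6 + 1/(193 + 245) = -6 + 1/438 = -2627/438 ≈ -5.9977)
Q(j) = 6*j
a(u, J) = -8
K(n, T) = 1 (K(n, T) = (-70 - 8) + 79 = -78 + 79 = 1)
1/(K(H, Q(W(-5, -3))) + I) = 1/(1 - 69552) = 1/(-69551) = -1/69551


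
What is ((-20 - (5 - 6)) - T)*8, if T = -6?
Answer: -104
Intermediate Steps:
((-20 - (5 - 6)) - T)*8 = ((-20 - (5 - 6)) - 1*(-6))*8 = ((-20 - 1*(-1)) + 6)*8 = ((-20 + 1) + 6)*8 = (-19 + 6)*8 = -13*8 = -104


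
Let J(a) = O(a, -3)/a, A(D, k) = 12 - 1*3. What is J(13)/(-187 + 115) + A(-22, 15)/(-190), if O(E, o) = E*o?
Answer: -13/2280 ≈ -0.0057018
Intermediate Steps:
A(D, k) = 9 (A(D, k) = 12 - 3 = 9)
J(a) = -3 (J(a) = (a*(-3))/a = (-3*a)/a = -3)
J(13)/(-187 + 115) + A(-22, 15)/(-190) = -3/(-187 + 115) + 9/(-190) = -3/(-72) + 9*(-1/190) = -3*(-1/72) - 9/190 = 1/24 - 9/190 = -13/2280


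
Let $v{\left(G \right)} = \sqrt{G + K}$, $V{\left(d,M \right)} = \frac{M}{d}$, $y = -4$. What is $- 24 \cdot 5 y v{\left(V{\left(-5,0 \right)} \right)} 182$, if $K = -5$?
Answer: $87360 i \sqrt{5} \approx 1.9534 \cdot 10^{5} i$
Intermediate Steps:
$v{\left(G \right)} = \sqrt{-5 + G}$ ($v{\left(G \right)} = \sqrt{G - 5} = \sqrt{-5 + G}$)
$- 24 \cdot 5 y v{\left(V{\left(-5,0 \right)} \right)} 182 = - 24 \cdot 5 \left(-4\right) \sqrt{-5 + \frac{0}{-5}} \cdot 182 = - 24 \left(- 20 \sqrt{-5 + 0 \left(- \frac{1}{5}\right)}\right) 182 = - 24 \left(- 20 \sqrt{-5 + 0}\right) 182 = - 24 \left(- 20 \sqrt{-5}\right) 182 = - 24 \left(- 20 i \sqrt{5}\right) 182 = 480 i \sqrt{5} \cdot 182 = 87360 i \sqrt{5}$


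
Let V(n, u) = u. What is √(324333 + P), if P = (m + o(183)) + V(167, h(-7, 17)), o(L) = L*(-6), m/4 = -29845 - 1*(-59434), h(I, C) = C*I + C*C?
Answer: √441761 ≈ 664.65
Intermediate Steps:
h(I, C) = C² + C*I (h(I, C) = C*I + C² = C² + C*I)
m = 118356 (m = 4*(-29845 - 1*(-59434)) = 4*(-29845 + 59434) = 4*29589 = 118356)
o(L) = -6*L
P = 117428 (P = (118356 - 6*183) + 17*(17 - 7) = (118356 - 1098) + 17*10 = 117258 + 170 = 117428)
√(324333 + P) = √(324333 + 117428) = √441761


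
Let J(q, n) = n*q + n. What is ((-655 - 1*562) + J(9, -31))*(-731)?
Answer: 1116237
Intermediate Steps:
J(q, n) = n + n*q
((-655 - 1*562) + J(9, -31))*(-731) = ((-655 - 1*562) - 31*(1 + 9))*(-731) = ((-655 - 562) - 31*10)*(-731) = (-1217 - 310)*(-731) = -1527*(-731) = 1116237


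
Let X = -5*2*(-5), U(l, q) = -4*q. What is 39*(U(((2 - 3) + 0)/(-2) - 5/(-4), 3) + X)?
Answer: 1482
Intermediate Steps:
X = 50 (X = -10*(-5) = 50)
39*(U(((2 - 3) + 0)/(-2) - 5/(-4), 3) + X) = 39*(-4*3 + 50) = 39*(-12 + 50) = 39*38 = 1482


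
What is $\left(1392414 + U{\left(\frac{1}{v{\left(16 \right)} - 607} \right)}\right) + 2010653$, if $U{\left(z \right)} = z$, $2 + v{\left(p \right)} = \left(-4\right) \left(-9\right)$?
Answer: $\frac{1949957390}{573} \approx 3.4031 \cdot 10^{6}$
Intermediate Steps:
$v{\left(p \right)} = 34$ ($v{\left(p \right)} = -2 - -36 = -2 + 36 = 34$)
$\left(1392414 + U{\left(\frac{1}{v{\left(16 \right)} - 607} \right)}\right) + 2010653 = \left(1392414 + \frac{1}{34 - 607}\right) + 2010653 = \left(1392414 + \frac{1}{-573}\right) + 2010653 = \left(1392414 - \frac{1}{573}\right) + 2010653 = \frac{797853221}{573} + 2010653 = \frac{1949957390}{573}$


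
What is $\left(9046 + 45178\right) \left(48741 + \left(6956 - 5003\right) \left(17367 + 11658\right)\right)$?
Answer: $3076375106784$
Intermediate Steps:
$\left(9046 + 45178\right) \left(48741 + \left(6956 - 5003\right) \left(17367 + 11658\right)\right) = 54224 \left(48741 + 1953 \cdot 29025\right) = 54224 \left(48741 + 56685825\right) = 54224 \cdot 56734566 = 3076375106784$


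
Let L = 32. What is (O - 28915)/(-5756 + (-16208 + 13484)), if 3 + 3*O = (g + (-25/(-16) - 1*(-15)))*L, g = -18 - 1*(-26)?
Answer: 14327/4240 ≈ 3.3790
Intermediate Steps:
g = 8 (g = -18 + 26 = 8)
O = 261 (O = -1 + ((8 + (-25/(-16) - 1*(-15)))*32)/3 = -1 + ((8 + (-25*(-1/16) + 15))*32)/3 = -1 + ((8 + (25/16 + 15))*32)/3 = -1 + ((8 + 265/16)*32)/3 = -1 + ((393/16)*32)/3 = -1 + (1/3)*786 = -1 + 262 = 261)
(O - 28915)/(-5756 + (-16208 + 13484)) = (261 - 28915)/(-5756 + (-16208 + 13484)) = -28654/(-5756 - 2724) = -28654/(-8480) = -28654*(-1/8480) = 14327/4240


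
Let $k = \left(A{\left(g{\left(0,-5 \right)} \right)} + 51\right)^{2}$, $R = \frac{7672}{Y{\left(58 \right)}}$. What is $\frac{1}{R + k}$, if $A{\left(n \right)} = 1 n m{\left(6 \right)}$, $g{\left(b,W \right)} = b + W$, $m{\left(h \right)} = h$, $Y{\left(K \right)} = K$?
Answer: $\frac{29}{16625} \approx 0.0017444$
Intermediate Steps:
$g{\left(b,W \right)} = W + b$
$R = \frac{3836}{29}$ ($R = \frac{7672}{58} = 7672 \cdot \frac{1}{58} = \frac{3836}{29} \approx 132.28$)
$A{\left(n \right)} = 6 n$ ($A{\left(n \right)} = 1 n 6 = n 6 = 6 n$)
$k = 441$ ($k = \left(6 \left(-5 + 0\right) + 51\right)^{2} = \left(6 \left(-5\right) + 51\right)^{2} = \left(-30 + 51\right)^{2} = 21^{2} = 441$)
$\frac{1}{R + k} = \frac{1}{\frac{3836}{29} + 441} = \frac{1}{\frac{16625}{29}} = \frac{29}{16625}$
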